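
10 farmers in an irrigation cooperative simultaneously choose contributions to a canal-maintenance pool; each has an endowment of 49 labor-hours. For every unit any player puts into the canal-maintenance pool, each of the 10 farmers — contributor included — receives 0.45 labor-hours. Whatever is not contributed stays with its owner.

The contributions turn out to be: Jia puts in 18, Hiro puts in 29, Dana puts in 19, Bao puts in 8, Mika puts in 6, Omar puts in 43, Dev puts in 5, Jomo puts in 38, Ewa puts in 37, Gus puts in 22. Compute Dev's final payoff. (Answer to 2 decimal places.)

145.25 labor-hours

Total contributed: 18 + 29 + 19 + 8 + 6 + 43 + 5 + 38 + 37 + 22 = 225.
Each receives 0.45 × 225 = 101.25 from the canal-maintenance pool.
Dev keeps 49 − 5 = 44, so Dev's payoff is 44 + 101.25 = 145.25.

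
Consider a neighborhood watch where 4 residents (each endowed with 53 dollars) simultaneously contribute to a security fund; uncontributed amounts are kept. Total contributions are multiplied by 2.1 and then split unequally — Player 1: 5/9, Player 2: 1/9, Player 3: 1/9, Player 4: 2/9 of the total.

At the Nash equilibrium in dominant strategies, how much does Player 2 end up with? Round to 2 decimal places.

65.37 dollars

Each unit j contributes comes back to j as 2.1 × (j's share), so j prefers to contribute only if that share exceeds 1/2.1 = 0.4762; otherwise keeping the unit dominates.
Player 1 alone (share 5/9) is above the threshold, contributing 53; the remaining 3 contribute 0. Total contributed: 53.
Player 2 keeps 53 and receives 2.1 × 53 × 1/9 = 12.37 from the security fund, for a payoff of 65.37.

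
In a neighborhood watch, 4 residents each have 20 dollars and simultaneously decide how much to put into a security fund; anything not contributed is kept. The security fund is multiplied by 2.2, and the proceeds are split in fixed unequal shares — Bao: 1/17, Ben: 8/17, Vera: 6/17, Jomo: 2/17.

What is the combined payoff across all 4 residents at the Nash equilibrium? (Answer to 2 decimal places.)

104.00 dollars

A player with share s gets back 2.2·s per unit contributed, so full contribution is dominant for anyone with s > 1/2.2 = 0.4545 and zero contribution is dominant for anyone below.
Only Ben (8/17) clears that bar, contributing 20; the remaining 3 contribute 0. Total contributed: 20.
The security fund pays out 2.2 × 20 = 44.00 in total (split across the unequal shares, but the aggregate is all that matters for the group sum).
The 3 free-riders keep 20 each, adding 60. Group total = 60 + 44.00 = 104.00.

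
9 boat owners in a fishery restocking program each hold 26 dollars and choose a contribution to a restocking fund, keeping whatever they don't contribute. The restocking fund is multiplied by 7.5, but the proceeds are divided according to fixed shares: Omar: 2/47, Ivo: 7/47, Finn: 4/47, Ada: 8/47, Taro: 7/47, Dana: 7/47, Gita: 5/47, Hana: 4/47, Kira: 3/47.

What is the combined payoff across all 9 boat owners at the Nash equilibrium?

910.00 dollars

A player with share s gets back 7.5·s per unit contributed, so full contribution is dominant for anyone with s > 1/7.5 = 0.1333 and zero contribution is dominant for anyone below.
Ivo, Ada, Taro and Dana are above the threshold, contributing 26 each; the remaining 5 contribute 0. Total contributed: 104.
The restocking fund pays out 7.5 × 104 = 780.00 in total (split across the unequal shares, but the aggregate is all that matters for the group sum).
The 5 free-riders keep 26 each, adding 130. Group total = 130 + 780.00 = 910.00.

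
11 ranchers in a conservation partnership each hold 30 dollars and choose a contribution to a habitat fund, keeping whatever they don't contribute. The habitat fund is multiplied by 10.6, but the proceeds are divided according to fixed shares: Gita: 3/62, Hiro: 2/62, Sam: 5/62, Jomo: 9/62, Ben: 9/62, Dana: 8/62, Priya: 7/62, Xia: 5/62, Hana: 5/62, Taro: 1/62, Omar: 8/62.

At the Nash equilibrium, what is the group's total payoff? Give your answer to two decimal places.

Each unit j contributes comes back to j as 10.6 × (j's share), so j prefers to contribute only if that share exceeds 1/10.6 = 0.0943; otherwise keeping the unit dominates.
The shares above 0.0943 belong to Jomo, Ben, Dana, Priya and Omar, contributing 30 each; the remaining 6 contribute 0. Total contributed: 150.
The habitat fund pays out 10.6 × 150 = 1590.00 in total (split across the unequal shares, but the aggregate is all that matters for the group sum).
The 6 free-riders keep 30 each, adding 180. Group total = 180 + 1590.00 = 1770.00.

1770.00 dollars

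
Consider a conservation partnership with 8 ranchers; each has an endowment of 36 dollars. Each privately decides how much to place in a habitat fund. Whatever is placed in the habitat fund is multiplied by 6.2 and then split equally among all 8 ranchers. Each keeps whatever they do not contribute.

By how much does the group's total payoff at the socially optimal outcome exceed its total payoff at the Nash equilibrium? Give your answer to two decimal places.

Each contributed unit returns 6.2/8 = 0.7750 to its contributor — below 1 — so contributing 0 is dominant for every player. At the Nash equilibrium everyone keeps their 36, and the group total is 8 × 36 = 288.
Each contributed unit returns 6.200 to the group as a whole (0.7750 to each of 8 players), which exceeds 1, so the social optimum is full contribution: group total = 6.200 × 288 = 1785.60.
Efficiency loss = 1785.60 − 288 = 1497.60.

1497.60 dollars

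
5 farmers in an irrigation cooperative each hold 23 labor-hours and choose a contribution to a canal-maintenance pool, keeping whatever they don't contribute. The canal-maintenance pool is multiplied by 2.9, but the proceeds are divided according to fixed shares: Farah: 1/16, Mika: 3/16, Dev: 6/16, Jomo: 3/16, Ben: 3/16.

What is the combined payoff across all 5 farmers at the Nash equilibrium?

Player j's private return per contributed unit is 2.9 × (j's share). Contributing is weakly dominant for j when that share is at least 1/2.9 = 0.3448, and contributing 0 is dominant otherwise.
The only share above 0.3448 is Dev's 6/16, contributing 23; the remaining 4 contribute 0. Total contributed: 23.
The canal-maintenance pool pays out 2.9 × 23 = 66.70 in total (split across the unequal shares, but the aggregate is all that matters for the group sum).
The 4 free-riders keep 23 each, adding 92. Group total = 92 + 66.70 = 158.70.

158.70 labor-hours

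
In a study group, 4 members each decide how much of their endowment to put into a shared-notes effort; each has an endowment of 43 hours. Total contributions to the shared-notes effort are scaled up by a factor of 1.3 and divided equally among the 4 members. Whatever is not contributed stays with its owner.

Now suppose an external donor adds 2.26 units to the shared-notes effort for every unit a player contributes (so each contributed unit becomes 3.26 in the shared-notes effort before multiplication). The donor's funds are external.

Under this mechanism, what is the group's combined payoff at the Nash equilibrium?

728.94 hours

Under the mechanism each unit contributed yields 1.3 × 3.26 / 4 = 1.0595 back to its contributor per unit of net cost, which exceeds 1, making full contribution the dominant choice for everyone.
At the Nash equilibrium everyone contributes 43. Group total payoff = 1.3 × 3.26 × 172 = 728.94.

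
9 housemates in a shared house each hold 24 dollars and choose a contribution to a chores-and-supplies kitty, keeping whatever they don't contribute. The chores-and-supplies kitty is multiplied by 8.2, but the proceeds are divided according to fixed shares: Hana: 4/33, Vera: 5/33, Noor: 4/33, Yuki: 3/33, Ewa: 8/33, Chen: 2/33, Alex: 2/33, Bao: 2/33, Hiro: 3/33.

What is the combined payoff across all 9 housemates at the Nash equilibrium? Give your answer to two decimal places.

561.60 dollars

Each unit j contributes comes back to j as 8.2 × (j's share), so j prefers to contribute only if that share exceeds 1/8.2 = 0.1220; otherwise keeping the unit dominates.
Vera and Ewa clear that bar, contributing 24 each; the remaining 7 contribute 0. Total contributed: 48.
The chores-and-supplies kitty pays out 8.2 × 48 = 393.60 in total (split across the unequal shares, but the aggregate is all that matters for the group sum).
The 7 free-riders keep 24 each, adding 168. Group total = 168 + 393.60 = 561.60.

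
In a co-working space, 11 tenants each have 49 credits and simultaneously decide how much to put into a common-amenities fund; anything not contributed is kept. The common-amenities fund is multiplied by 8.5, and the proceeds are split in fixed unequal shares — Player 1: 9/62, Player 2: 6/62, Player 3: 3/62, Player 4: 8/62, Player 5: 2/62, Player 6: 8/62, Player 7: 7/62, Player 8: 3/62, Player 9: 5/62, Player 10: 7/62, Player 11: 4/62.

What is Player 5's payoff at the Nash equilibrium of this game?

A player with share s gets back 8.5·s per unit contributed, so full contribution is dominant for anyone with s > 1/8.5 = 0.1176 and zero contribution is dominant for anyone below.
The shares above 0.1176 belong to Player 1, Player 4 and Player 6, contributing 49 each; the remaining 8 contribute 0. Total contributed: 147.
Player 5 keeps 49 and receives 8.5 × 147 × 2/62 = 40.31 from the common-amenities fund, for a payoff of 89.31.

89.31 credits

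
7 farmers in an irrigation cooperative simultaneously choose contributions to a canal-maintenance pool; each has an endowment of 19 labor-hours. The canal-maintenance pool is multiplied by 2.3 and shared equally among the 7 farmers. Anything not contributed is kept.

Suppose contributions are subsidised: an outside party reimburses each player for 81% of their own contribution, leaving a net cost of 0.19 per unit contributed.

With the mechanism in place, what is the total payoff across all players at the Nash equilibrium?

413.63 labor-hours

The effective private return per unit is now (2.3/7) / 0.19 = 1.7293 > 1, so every player's dominant strategy flips to full contribution.
So the Nash equilibrium is full contribution by all 7; the group earns 7 × (19 × 0.81 + 2.3 × 19) = 413.63.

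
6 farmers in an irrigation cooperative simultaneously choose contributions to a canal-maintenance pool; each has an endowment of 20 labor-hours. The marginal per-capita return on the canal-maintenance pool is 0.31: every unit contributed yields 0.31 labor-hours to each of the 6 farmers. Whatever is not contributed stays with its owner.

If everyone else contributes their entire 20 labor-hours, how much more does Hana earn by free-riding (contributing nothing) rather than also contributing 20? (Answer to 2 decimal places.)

Switching from a contribution of 20 to 0 lets Hana keep an extra 20 labor-hours, but lowers the canal-maintenance pool by 20, which costs Hana their own share of that drop: 0.31 × 20 = 6.20.
Net gain = 20 − 6.20 = 13.80. The private return per contributed unit (0.31) is below 1, so free-riding is indeed the best response regardless of what the others do.

13.80 labor-hours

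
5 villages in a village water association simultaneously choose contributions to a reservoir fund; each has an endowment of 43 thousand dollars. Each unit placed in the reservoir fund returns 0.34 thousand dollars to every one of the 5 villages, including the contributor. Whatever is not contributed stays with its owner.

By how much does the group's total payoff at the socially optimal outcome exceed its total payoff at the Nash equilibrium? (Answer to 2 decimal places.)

The private return per contributed unit is 0.34 < 1, so contributing 0 is dominant for every player. At the Nash equilibrium everyone keeps their 43, and the group total is 5 × 43 = 215.
Each contributed unit returns 1.700 to the group as a whole (0.34 to each of 5 players), which exceeds 1, so the social optimum is full contribution: group total = 1.700 × 215 = 365.50.
Efficiency loss = 365.50 − 215 = 150.50.

150.50 thousand dollars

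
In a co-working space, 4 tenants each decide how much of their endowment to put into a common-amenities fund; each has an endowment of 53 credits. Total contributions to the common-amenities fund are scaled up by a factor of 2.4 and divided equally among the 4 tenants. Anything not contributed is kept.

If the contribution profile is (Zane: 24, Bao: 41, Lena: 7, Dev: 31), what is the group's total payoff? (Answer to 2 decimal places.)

Total contributed: 24 + 41 + 7 + 31 = 103; total kept: 4 × 53 − 103 = 109.
The common-amenities fund pays out 2.4 × 103 = 247.20 in aggregate.
Group total = 109 + 247.20 = 356.20.

356.20 credits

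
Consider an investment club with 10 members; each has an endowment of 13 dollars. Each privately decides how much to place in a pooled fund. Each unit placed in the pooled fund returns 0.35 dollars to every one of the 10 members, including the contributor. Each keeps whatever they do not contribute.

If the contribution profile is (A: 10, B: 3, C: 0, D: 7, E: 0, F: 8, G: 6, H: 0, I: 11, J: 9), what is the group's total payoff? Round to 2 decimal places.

265.00 dollars

Total contributed: 10 + 3 + 0 + 7 + 0 + 8 + 6 + 0 + 11 + 9 = 54; total kept: 10 × 13 − 54 = 76.
The pooled fund pays out 0.35 × 10 × 54 = 189.00 in aggregate.
Group total = 76 + 189.00 = 265.00.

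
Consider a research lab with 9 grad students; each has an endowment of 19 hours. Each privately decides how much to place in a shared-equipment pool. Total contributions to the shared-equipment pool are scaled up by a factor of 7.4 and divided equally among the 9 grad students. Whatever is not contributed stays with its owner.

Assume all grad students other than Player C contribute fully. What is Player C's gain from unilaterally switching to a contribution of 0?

Switching from a contribution of 19 to 0 lets Player C keep an extra 19 hours, but lowers the shared-equipment pool by 19, which costs Player C their own share of that drop: 7.4/9 × 19 = 15.62.
Net gain = 19 − 15.62 = 3.38. The private return per contributed unit (0.8222) is below 1, so free-riding is indeed the best response regardless of what the others do.

3.38 hours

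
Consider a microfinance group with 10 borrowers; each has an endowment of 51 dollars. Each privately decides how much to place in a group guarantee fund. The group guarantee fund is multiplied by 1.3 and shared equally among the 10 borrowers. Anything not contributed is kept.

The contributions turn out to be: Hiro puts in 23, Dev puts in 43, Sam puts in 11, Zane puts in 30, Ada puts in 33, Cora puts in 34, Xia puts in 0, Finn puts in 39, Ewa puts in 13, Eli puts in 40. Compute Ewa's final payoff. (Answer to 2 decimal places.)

72.58 dollars

Total contributed: 23 + 43 + 11 + 30 + 33 + 34 + 0 + 39 + 13 + 40 = 266.
Each receives 1.3 × 266 / 10 = 34.58 from the group guarantee fund.
Ewa keeps 51 − 13 = 38, so Ewa's payoff is 38 + 34.58 = 72.58.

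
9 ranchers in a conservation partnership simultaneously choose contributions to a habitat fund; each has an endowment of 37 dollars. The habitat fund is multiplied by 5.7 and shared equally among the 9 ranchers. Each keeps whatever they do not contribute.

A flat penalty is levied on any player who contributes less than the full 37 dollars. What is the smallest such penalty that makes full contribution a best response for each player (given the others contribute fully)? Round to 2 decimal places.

Given the others contribute fully, the best deviation is to contribute 0 (any partial contribution still incurs the fine and gives up units whose private return 0.6333 is below 1).
Deviating from 37 to 0 saves 37 dollars but forfeits the deviator's share of the drop in the habitat fund: 5.7/9 × 37 = 23.43.
So the deviation gain is 37 − 23.43 = 13.57, and the fine must be at least 13.57 dollars to wipe it out.

13.57 dollars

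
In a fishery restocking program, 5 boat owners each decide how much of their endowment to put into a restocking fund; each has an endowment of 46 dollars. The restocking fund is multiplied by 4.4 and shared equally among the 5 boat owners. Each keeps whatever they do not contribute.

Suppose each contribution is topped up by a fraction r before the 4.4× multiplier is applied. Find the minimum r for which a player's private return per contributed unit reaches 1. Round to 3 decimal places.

0.136

With matching at rate r, one contributed unit becomes (1 + r) in the restocking fund and returns 4.4 × (1 + r) / 5 to the contributor.
Setting this equal to 1: 1 + r = 5/4.4 = 1.1364.
So the minimum matching rate is r = 1.1364 − 1 = 0.136.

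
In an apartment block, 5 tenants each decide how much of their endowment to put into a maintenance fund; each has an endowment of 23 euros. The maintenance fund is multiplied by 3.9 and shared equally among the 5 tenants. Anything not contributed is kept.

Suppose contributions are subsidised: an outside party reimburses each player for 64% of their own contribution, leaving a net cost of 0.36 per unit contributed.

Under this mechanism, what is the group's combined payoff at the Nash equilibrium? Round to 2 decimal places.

The effective private return per unit is now (3.9/5) / 0.36 = 2.1667 > 1, so every player's dominant strategy flips to full contribution.
At the Nash equilibrium everyone contributes 23. Group total payoff = 5 × (23 × 0.64 + 3.9 × 23) = 522.10.

522.10 euros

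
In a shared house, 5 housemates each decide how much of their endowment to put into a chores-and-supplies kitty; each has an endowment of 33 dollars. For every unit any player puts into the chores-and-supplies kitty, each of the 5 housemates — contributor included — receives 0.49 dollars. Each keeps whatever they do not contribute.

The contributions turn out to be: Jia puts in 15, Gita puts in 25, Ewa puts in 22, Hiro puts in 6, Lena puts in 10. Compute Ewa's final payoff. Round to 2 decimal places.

Total contributed: 15 + 25 + 22 + 6 + 10 = 78.
Each receives 0.49 × 78 = 38.22 from the chores-and-supplies kitty.
Ewa keeps 33 − 22 = 11, so Ewa's payoff is 11 + 38.22 = 49.22.

49.22 dollars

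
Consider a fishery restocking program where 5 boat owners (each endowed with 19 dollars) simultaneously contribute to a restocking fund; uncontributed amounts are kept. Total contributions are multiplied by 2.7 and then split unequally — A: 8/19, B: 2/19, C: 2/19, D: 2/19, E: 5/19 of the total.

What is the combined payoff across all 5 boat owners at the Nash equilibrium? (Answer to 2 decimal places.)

For player j, contributing a unit is worthwhile iff 2.7 × (j's share) ≥ 1, i.e. iff j's share is at least 0.3704.
A alone (share 8/19) is above the threshold, contributing 19; the remaining 4 contribute 0. Total contributed: 19.
The restocking fund pays out 2.7 × 19 = 51.30 in total (split across the unequal shares, but the aggregate is all that matters for the group sum).
The 4 free-riders keep 19 each, adding 76. Group total = 76 + 51.30 = 127.30.

127.30 dollars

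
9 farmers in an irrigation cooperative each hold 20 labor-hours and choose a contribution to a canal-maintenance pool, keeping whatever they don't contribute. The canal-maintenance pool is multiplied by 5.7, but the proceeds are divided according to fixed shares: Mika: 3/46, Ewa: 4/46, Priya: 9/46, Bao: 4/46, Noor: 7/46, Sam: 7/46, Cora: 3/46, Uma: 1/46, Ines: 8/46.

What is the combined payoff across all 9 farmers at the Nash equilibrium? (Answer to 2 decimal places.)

Each unit j contributes comes back to j as 5.7 × (j's share), so j prefers to contribute only if that share exceeds 1/5.7 = 0.1754; otherwise keeping the unit dominates.
The only share above 0.1754 is Priya's 9/46, contributing 20; the remaining 8 contribute 0. Total contributed: 20.
The canal-maintenance pool pays out 5.7 × 20 = 114.00 in total (split across the unequal shares, but the aggregate is all that matters for the group sum).
The 8 free-riders keep 20 each, adding 160. Group total = 160 + 114.00 = 274.00.

274.00 labor-hours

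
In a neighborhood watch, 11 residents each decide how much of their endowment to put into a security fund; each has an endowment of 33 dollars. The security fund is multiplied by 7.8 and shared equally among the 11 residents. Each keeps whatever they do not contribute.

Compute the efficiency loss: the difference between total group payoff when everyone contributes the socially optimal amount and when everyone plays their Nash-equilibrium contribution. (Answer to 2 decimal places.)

Each contributed unit returns 7.8/11 = 0.7091 to its contributor — below 1 — so contributing 0 is dominant for every player. At the Nash equilibrium everyone keeps their 33, and the group total is 11 × 33 = 363.
Each contributed unit returns 7.800 to the group as a whole (0.7091 to each of 11 players), which exceeds 1, so the social optimum is full contribution: group total = 7.800 × 363 = 2831.40.
Efficiency loss = 2831.40 − 363 = 2468.40.

2468.40 dollars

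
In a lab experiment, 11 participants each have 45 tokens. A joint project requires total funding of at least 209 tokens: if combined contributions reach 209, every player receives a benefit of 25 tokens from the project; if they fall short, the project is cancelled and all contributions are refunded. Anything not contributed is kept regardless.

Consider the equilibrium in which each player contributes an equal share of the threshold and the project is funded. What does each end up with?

Equal share of the threshold: 209/11 = 19.
At this profile no one gains by cutting their contribution: any cut drops the total below 209, the project is cancelled, contributions are refunded, and the deviator ends with 45, which is less than 45 − 19 + 25 = 51. Contributing more than 19 just wastes the excess. So contributing exactly 19 is a best response.
Each player's payoff: 45 − 19 + 25 = 51.

51 tokens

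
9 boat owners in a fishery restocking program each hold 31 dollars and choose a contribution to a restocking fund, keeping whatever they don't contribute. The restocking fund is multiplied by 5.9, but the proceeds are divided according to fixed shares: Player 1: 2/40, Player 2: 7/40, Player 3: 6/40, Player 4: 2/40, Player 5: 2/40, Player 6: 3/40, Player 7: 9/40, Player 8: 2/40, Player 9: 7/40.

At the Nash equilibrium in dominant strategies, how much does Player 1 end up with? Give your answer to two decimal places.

Each unit j contributes comes back to j as 5.9 × (j's share), so j prefers to contribute only if that share exceeds 1/5.9 = 0.1695; otherwise keeping the unit dominates.
Player 2, Player 7 and Player 9 clear that bar, contributing 31 each; the remaining 6 contribute 0. Total contributed: 93.
Player 1 keeps 31 and receives 5.9 × 93 × 2/40 = 27.44 from the restocking fund, for a payoff of 58.44.

58.44 dollars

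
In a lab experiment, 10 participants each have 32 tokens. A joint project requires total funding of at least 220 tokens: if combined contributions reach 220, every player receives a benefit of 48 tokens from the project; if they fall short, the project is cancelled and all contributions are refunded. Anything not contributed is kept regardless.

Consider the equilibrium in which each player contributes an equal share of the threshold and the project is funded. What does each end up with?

58 tokens

Equal share of the threshold: 220/10 = 22.
At this profile no one gains by cutting their contribution: any cut drops the total below 220, the project is cancelled, contributions are refunded, and the deviator ends with 32, which is less than 32 − 22 + 48 = 58. Contributing more than 22 just wastes the excess. So contributing exactly 22 is a best response.
Each player's payoff: 32 − 22 + 48 = 58.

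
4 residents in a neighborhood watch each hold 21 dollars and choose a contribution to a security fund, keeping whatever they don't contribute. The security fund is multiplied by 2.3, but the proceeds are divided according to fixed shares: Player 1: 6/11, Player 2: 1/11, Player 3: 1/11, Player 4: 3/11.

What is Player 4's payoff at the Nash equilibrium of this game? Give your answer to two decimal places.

For player j, contributing a unit is worthwhile iff 2.3 × (j's share) ≥ 1, i.e. iff j's share is at least 0.4348.
Player 1 alone (share 6/11) is above the threshold, contributing 21; the remaining 3 contribute 0. Total contributed: 21.
Player 4 keeps 21 and receives 2.3 × 21 × 3/11 = 13.17 from the security fund, for a payoff of 34.17.

34.17 dollars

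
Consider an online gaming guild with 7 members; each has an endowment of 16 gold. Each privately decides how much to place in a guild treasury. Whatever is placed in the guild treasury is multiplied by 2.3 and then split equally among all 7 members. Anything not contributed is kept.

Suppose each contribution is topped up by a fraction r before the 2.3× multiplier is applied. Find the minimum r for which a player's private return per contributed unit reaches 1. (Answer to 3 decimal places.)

With matching at rate r, one contributed unit becomes (1 + r) in the guild treasury and returns 2.3 × (1 + r) / 7 to the contributor.
Setting this equal to 1: 1 + r = 7/2.3 = 3.0435.
So the minimum matching rate is r = 3.0435 − 1 = 2.043.

2.043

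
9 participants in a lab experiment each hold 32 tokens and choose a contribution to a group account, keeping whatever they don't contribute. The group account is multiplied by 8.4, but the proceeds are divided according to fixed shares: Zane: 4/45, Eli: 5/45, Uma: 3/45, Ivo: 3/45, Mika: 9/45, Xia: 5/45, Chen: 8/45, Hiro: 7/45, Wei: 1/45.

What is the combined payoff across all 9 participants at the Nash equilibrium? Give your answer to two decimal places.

Player j's private return per contributed unit is 8.4 × (j's share). Contributing is weakly dominant for j when that share is at least 1/8.4 = 0.1190, and contributing 0 is dominant otherwise.
Mika, Chen and Hiro clear that bar, contributing 32 each; the remaining 6 contribute 0. Total contributed: 96.
The group account pays out 8.4 × 96 = 806.40 in total (split across the unequal shares, but the aggregate is all that matters for the group sum).
The 6 free-riders keep 32 each, adding 192. Group total = 192 + 806.40 = 998.40.

998.40 tokens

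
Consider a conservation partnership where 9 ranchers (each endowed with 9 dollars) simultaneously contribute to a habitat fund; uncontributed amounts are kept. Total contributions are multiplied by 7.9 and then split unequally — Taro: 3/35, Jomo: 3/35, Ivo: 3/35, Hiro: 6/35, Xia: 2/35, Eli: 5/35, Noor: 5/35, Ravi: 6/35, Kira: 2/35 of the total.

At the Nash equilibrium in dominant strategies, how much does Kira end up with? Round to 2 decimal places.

25.25 dollars

Each unit j contributes comes back to j as 7.9 × (j's share), so j prefers to contribute only if that share exceeds 1/7.9 = 0.1266; otherwise keeping the unit dominates.
Hiro, Eli, Noor and Ravi are above the threshold, contributing 9 each; the remaining 5 contribute 0. Total contributed: 36.
Kira keeps 9 and receives 7.9 × 36 × 2/35 = 16.25 from the habitat fund, for a payoff of 25.25.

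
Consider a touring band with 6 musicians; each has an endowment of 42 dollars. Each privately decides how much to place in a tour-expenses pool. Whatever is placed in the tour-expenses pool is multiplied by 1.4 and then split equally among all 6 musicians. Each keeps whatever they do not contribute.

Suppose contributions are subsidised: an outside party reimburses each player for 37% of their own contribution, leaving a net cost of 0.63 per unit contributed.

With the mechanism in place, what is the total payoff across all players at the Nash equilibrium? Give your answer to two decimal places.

The effective private return is (1.4/6) / 0.63 = 0.3704, which is still under 1, so the mechanism doesn't change anyone's dominant strategy: zero contribution.
At the Nash equilibrium no one contributes; group total payoff = 6 × 42 = 252.

252.00 dollars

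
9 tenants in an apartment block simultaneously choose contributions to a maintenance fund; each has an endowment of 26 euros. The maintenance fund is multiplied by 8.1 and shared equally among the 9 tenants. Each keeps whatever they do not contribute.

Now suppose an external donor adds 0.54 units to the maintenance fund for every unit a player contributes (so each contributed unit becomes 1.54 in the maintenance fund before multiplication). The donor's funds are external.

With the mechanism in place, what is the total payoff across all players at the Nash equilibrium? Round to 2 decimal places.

Under the mechanism each unit contributed yields 8.1 × 1.54 / 9 = 1.3860 back to its contributor per unit of net cost, which exceeds 1, making full contribution the dominant choice for everyone.
At the Nash equilibrium everyone contributes 26. Group total payoff = 8.1 × 1.54 × 234 = 2918.92.

2918.92 euros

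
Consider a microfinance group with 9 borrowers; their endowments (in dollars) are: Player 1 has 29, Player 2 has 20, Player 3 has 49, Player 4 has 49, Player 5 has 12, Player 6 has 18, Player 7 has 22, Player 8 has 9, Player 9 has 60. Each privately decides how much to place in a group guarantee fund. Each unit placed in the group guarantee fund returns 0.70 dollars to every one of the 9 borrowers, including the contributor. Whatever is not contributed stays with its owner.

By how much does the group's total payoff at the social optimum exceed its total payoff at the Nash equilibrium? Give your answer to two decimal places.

The private return per contributed unit is 0.70 < 1 for everyone, so the Nash equilibrium is zero contribution and the group total is Σ E_j = 29 + 20 + 49 + 49 + 12 + 18 + 22 + 9 + 60 = 268.
Each contributed unit returns 6.300 to the group, so the social optimum is full contribution by everyone: group total = 6.300 × 268 = 1688.40.
Efficiency loss = (6.300 − 1) × 268 = 1420.40.

1420.40 dollars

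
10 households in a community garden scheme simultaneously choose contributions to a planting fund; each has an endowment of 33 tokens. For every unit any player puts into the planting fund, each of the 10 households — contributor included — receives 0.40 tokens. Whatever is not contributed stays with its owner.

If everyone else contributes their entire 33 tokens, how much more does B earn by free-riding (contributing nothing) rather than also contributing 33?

Switching from a contribution of 33 to 0 lets B keep an extra 33 tokens, but lowers the planting fund by 33, which costs B their own share of that drop: 0.40 × 33 = 13.20.
Net gain = 33 − 13.20 = 19.80. The private return per contributed unit (0.40) is below 1, so free-riding is indeed the best response regardless of what the others do.

19.80 tokens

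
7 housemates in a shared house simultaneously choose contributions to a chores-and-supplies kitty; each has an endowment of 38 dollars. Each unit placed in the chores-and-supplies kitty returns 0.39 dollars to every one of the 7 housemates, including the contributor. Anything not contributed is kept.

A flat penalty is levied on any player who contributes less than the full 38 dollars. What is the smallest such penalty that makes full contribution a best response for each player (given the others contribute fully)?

23.18 dollars

Given the others contribute fully, the best deviation is to contribute 0 (any partial contribution still incurs the fine and gives up units whose private return 0.39 is below 1).
Deviating from 38 to 0 saves 38 dollars but forfeits the deviator's share of the drop in the chores-and-supplies kitty: 0.39 × 38 = 14.82.
So the deviation gain is 38 − 14.82 = 23.18, and the fine must be at least 23.18 dollars to wipe it out.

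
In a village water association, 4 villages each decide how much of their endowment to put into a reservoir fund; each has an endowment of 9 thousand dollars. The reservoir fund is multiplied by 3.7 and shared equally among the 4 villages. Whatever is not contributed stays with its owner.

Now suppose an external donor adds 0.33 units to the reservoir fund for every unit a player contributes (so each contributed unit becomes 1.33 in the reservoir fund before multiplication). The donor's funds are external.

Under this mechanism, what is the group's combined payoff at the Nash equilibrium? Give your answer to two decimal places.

Under the mechanism each unit contributed yields 3.7 × 1.33 / 4 = 1.2303 back to its contributor per unit of net cost, which exceeds 1, making full contribution the dominant choice for everyone.
At the Nash equilibrium everyone contributes 9. Group total payoff = 3.7 × 1.33 × 36 = 177.16.

177.16 thousand dollars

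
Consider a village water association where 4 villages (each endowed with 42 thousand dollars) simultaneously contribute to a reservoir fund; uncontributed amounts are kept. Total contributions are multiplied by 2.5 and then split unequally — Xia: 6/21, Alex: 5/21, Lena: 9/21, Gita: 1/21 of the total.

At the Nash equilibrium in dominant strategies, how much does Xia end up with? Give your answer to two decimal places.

72.00 thousand dollars

Player j's private return per contributed unit is 2.5 × (j's share). Contributing is weakly dominant for j when that share is at least 1/2.5 = 0.4000, and contributing 0 is dominant otherwise.
Only Lena (9/21) clears that bar, contributing 42; the remaining 3 contribute 0. Total contributed: 42.
Xia keeps 42 and receives 2.5 × 42 × 6/21 = 30.00 from the reservoir fund, for a payoff of 72.00.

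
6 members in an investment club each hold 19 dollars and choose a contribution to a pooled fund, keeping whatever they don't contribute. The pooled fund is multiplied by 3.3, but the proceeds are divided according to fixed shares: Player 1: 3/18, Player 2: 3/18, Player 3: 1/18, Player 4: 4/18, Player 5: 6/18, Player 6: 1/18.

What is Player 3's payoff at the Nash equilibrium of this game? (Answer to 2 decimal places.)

Each unit j contributes comes back to j as 3.3 × (j's share), so j prefers to contribute only if that share exceeds 1/3.3 = 0.3030; otherwise keeping the unit dominates.
Player 5 alone (share 6/18) is above the threshold, contributing 19; the remaining 5 contribute 0. Total contributed: 19.
Player 3 keeps 19 and receives 3.3 × 19 × 1/18 = 3.48 from the pooled fund, for a payoff of 22.48.

22.48 dollars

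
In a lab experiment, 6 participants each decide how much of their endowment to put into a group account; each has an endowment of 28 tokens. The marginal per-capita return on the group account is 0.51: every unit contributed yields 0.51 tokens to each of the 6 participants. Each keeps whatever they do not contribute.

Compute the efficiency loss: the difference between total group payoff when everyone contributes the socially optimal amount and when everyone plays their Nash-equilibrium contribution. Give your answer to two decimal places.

The private return per contributed unit is 0.51 < 1, so contributing 0 is dominant for every player. At the Nash equilibrium everyone keeps their 28, and the group total is 6 × 28 = 168.
Each contributed unit returns 3.060 to the group as a whole (0.51 to each of 6 players), which exceeds 1, so the social optimum is full contribution: group total = 3.060 × 168 = 514.08.
Efficiency loss = 514.08 − 168 = 346.08.

346.08 tokens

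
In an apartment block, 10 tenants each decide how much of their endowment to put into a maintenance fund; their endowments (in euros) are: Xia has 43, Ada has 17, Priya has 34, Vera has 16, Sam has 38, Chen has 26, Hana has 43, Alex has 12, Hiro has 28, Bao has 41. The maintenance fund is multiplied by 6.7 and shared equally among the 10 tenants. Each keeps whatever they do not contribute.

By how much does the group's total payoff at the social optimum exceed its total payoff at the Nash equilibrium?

The private return per contributed unit is 6.7/10 = 0.6700 < 1 for every player regardless of endowment, so the Nash equilibrium is zero contribution and the group total is Σ E_j = 43 + 17 + 34 + 16 + 38 + 26 + 43 + 12 + 28 + 41 = 298.
Each contributed unit returns 6.700 to the group, so the social optimum is full contribution by everyone: group total = 6.700 × 298 = 1996.60.
Efficiency loss = (6.700 − 1) × 298 = 1698.60.

1698.60 euros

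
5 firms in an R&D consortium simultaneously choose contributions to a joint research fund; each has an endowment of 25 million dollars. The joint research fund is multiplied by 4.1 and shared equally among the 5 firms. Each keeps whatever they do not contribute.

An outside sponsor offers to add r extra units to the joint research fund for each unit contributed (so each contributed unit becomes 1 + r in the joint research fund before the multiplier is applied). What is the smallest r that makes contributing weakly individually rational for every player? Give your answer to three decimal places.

0.220

With matching at rate r, one contributed unit becomes (1 + r) in the joint research fund and returns 4.1 × (1 + r) / 5 to the contributor.
Setting this equal to 1: 1 + r = 5/4.1 = 1.2195.
So the minimum matching rate is r = 1.2195 − 1 = 0.220.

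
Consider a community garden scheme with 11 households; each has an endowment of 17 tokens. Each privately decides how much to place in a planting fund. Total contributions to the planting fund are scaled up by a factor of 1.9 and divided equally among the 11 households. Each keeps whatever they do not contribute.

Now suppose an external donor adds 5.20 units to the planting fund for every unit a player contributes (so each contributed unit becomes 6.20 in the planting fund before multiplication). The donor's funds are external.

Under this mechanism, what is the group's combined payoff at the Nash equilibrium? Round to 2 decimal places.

Under the mechanism each unit contributed yields 1.9 × 6.20 / 11 = 1.0709 back to its contributor per unit of net cost, which exceeds 1, making full contribution the dominant choice for everyone.
So the Nash equilibrium is full contribution by all 11; the group earns 1.9 × 6.20 × 187 = 2202.86.

2202.86 tokens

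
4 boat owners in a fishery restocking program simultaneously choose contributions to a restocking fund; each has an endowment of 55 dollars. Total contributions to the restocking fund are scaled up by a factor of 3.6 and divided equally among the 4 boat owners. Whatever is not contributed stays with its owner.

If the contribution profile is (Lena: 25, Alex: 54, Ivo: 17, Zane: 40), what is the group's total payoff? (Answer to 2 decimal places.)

Total contributed: 25 + 54 + 17 + 40 = 136; total kept: 4 × 55 − 136 = 84.
The restocking fund pays out 3.6 × 136 = 489.60 in aggregate.
Group total = 84 + 489.60 = 573.60.

573.60 dollars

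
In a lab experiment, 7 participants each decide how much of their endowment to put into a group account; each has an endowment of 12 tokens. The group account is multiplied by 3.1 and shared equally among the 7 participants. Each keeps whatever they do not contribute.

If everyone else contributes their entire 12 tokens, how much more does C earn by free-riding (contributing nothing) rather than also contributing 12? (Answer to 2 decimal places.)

Switching from a contribution of 12 to 0 lets C keep an extra 12 tokens, but lowers the group account by 12, which costs C their own share of that drop: 3.1/7 × 12 = 5.31.
Net gain = 12 − 5.31 = 6.69. The private return per contributed unit (0.4429) is below 1, so free-riding is indeed the best response regardless of what the others do.

6.69 tokens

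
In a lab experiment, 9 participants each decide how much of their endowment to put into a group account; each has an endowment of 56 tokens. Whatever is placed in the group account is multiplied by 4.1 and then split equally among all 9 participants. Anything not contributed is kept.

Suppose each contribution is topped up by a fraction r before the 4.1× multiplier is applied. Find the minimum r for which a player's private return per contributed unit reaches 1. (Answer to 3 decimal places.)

With matching at rate r, one contributed unit becomes (1 + r) in the group account and returns 4.1 × (1 + r) / 9 to the contributor.
Setting this equal to 1: 1 + r = 9/4.1 = 2.1951.
So the minimum matching rate is r = 2.1951 − 1 = 1.195.

1.195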